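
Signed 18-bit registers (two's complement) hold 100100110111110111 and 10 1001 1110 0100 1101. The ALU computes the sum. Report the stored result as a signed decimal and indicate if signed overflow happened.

100100110111110111 = -111113 (signed)
10 1001 1110 0100 1101 → 101001111001001101 = -90547 (signed)
  100100110111110111
+ 101001111001001101
= 001110110001000100  (discard carry-out 1)
Result 001110110001000100: MSB = 0 → value 60484.
Both addends are negative but the stored result is non-negative: signed overflow. The true value -111113 + (-90547) = -201660 lies outside [-131072, 131071].

60484; overflow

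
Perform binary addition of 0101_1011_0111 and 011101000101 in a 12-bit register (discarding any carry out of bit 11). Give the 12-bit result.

110011111100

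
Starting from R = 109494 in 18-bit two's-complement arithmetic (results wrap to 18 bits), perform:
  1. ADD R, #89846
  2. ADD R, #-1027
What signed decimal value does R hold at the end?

Start: R = 109494 = 011010101110110110.
R = 109494 + 89846 = 199340; wraps to -62804 = 110000101010101100
R = -62804 + (-1027) = -63831 = 110000011010101001

-63831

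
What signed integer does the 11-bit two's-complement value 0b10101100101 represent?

-667

MSB is 1, so the value is negative.
Invert: 01010011010. Add 1: 01010011011 = 667. So the value is −667.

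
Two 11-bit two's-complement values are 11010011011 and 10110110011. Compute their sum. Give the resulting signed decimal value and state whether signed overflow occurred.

11010011011 = -357 (signed)
10110110011 = -589 (signed)
  11010011011
+ 10110110011
= 10001001110  (discard carry-out 1)
Result 10001001110: MSB = 1 → 1102 − 2048 = -946.
Both addends are negative and so is the stored result: no signed overflow.

-946; no overflow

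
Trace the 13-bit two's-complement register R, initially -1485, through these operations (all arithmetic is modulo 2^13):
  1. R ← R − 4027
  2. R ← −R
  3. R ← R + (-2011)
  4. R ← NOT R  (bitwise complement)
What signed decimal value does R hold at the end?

Start: R = -1485 = 1101000110011.
R = -1485 − 4027 = -5512; wraps to 2680 = 0101001111000
R = −(2680) = -2680 = 1010110001000
R = -2680 + (-2011) = -4691; wraps to 3501 = 0110110101101
R = NOT 0110110101101 = 1001001010010 = -3502

-3502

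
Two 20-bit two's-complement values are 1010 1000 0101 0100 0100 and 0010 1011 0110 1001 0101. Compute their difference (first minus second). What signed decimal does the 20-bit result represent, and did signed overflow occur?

1010 1000 0101 0100 0100 → 10101000010101000100 = -359100 (signed)
0010 1011 0110 1001 0101 → 00101011011010010101 = 177813 (signed)
Subtract via negate-and-add: invert 00101011011010010101 + 1 = 11010100100101101011 (i.e. -177813).
  10101000010101000100
+ 11010100100101101011
= 01111100111010101111  (discard carry-out 1)
Result 01111100111010101111: MSB = 0 → value 511663.
Both addends (after negating the subtrahend) are negative but the stored result is non-negative: signed overflow. The true value -359100 − 177813 = -536913 lies outside [-524288, 524287].

511663; overflow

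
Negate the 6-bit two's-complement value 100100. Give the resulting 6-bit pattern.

011100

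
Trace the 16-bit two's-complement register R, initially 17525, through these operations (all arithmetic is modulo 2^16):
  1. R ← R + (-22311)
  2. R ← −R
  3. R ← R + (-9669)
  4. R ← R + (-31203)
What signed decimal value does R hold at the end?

29450

Start: R = 17525 = 0100010001110101.
R = 17525 + (-22311) = -4786 = 1110110101001110
R = −(-4786) = 4786 = 0001001010110010
R = 4786 + (-9669) = -4883 = 1110110011101101
R = -4883 + (-31203) = -36086; wraps to 29450 = 0111001100001010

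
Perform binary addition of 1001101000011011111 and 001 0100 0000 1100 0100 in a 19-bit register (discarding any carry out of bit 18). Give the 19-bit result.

1100001000110100011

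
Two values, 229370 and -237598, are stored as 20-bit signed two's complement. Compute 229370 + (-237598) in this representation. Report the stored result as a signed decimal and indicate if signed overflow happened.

-8228; no overflow

229370 → 00110111111111111010
-237598 → 11000101111111100010
  00110111111111111010
+ 11000101111111100010
= 11111101111111011100
Result 11111101111111011100: MSB = 1 → 1040348 − 1048576 = -8228.
Addends have opposite signs, so signed overflow cannot occur.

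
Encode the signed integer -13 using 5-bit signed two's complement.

|-13| = 13 = 01101 in 5 bits.
Invert the bits: 10010. Add 1: 10011.

10011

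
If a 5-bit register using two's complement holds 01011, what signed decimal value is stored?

11

MSB is 0, so the value is non-negative: 01011 = 11.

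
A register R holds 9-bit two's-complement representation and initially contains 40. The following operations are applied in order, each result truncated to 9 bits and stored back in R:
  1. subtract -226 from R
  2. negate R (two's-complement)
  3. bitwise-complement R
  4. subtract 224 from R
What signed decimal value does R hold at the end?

41

Start: R = 40 = 000101000.
R = 40 − (-226) = 266; wraps to -246 = 100001010
R = −(-246) = 246 = 011110110
R = NOT 011110110 = 100001001 = -247
R = -247 − 224 = -471; wraps to 41 = 000101001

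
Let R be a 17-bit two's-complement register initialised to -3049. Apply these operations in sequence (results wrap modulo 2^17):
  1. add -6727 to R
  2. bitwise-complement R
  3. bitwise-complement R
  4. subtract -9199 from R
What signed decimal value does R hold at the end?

Start: R = -3049 = 11111010000010111.
R = -3049 + (-6727) = -9776 = 11101100111010000
R = NOT 11101100111010000 = 00010011000101111 = 9775
R = NOT 00010011000101111 = 11101100111010000 = -9776
R = -9776 − (-9199) = -577 = 11111110110111111

-577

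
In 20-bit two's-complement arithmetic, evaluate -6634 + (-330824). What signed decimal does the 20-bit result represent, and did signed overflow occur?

-6634 → 11111110011000010110
-330824 → 10101111001110111000
  11111110011000010110
+ 10101111001110111000
= 10101101100111001110  (discard carry-out 1)
Result 10101101100111001110: MSB = 1 → 711118 − 1048576 = -337458.
Both addends are negative and so is the stored result: no signed overflow.

-337458; no overflow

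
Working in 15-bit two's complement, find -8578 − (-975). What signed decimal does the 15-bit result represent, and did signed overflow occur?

-7603; no overflow

-8578 → 101111001111110
-975 → 111110000110001
Subtract via negate-and-add: invert 111110000110001 + 1 = 000001111001111 (i.e. 975).
  101111001111110
+ 000001111001111
= 110001001001101
Result 110001001001101: MSB = 1 → 25165 − 32768 = -7603.
Addends (after negating the subtrahend) have opposite signs, so signed overflow cannot occur.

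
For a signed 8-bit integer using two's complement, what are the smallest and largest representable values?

min = -128, max = 127

Minimum: −2^7 = -128.
Maximum: 2^7 − 1 = 127.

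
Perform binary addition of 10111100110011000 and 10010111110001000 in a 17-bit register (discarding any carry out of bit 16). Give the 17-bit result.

01010100100100000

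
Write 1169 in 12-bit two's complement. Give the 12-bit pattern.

010010010001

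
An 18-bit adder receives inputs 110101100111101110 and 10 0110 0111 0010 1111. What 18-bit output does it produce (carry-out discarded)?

  110101100111101110
+ 100110011100101111
= 011100000100011101  (discard carry-out 1)

011100000100011101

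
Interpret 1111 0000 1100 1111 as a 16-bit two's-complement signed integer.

MSB is 1, so the value is negative.
Unsigned reading: 61647. Subtract 2^16 = 65536: 61647 − 65536 = -3889.

-3889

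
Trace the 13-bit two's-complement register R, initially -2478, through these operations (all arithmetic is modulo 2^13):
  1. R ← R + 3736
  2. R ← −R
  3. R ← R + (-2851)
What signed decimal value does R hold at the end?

4083

Start: R = -2478 = 1011001010010.
R = -2478 + 3736 = 1258 = 0010011101010
R = −(1258) = -1258 = 1101100010110
R = -1258 + (-2851) = -4109; wraps to 4083 = 0111111110011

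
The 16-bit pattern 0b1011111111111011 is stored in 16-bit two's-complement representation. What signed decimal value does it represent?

-16389

MSB is 1, so the value is negative.
Invert: 0100000000000100. Add 1: 0100000000000101 = 16389. So the value is −16389.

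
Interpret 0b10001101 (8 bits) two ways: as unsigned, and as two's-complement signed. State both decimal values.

unsigned = 141, signed = -115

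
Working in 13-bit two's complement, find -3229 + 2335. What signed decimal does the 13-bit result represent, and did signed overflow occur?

-894; no overflow

-3229 → 1001101100011
2335 → 0100100011111
  1001101100011
+ 0100100011111
= 1110010000010
Result 1110010000010: MSB = 1 → 7298 − 8192 = -894.
Addends have opposite signs, so signed overflow cannot occur.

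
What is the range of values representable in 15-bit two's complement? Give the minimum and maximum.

min = -16384, max = 16383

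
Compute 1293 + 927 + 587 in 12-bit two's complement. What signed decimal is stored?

1293 + 927 = 2220 → wraps to -1876 (100010101100)
-1876 + 587 = -1289 (101011110111)

-1289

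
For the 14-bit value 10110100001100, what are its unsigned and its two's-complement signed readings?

unsigned = 11532, signed = -4852

Unsigned: 10110100001100 = 11532.
Signed: MSB=1 → 11532 − 16384 = -4852.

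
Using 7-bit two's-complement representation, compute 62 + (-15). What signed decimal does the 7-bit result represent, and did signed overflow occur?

62 → 0111110
-15 → 1110001
  0111110
+ 1110001
= 0101111  (discard carry-out 1)
Result 0101111: MSB = 0 → value 47.
Addends have opposite signs, so signed overflow cannot occur.

47; no overflow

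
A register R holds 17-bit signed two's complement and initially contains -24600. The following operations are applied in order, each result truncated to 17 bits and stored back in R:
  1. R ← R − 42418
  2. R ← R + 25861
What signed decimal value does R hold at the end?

-41157

Start: R = -24600 = 11001111111101000.
R = -24600 − 42418 = -67018; wraps to 64054 = 01111101000110110
R = 64054 + 25861 = 89915; wraps to -41157 = 10101111100111011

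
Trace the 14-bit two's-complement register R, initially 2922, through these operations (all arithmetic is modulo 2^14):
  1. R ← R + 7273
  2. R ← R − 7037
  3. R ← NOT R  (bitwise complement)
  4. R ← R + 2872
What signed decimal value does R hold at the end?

Start: R = 2922 = 00101101101010.
R = 2922 + 7273 = 10195; wraps to -6189 = 10011111010011
R = -6189 − 7037 = -13226; wraps to 3158 = 00110001010110
R = NOT 00110001010110 = 11001110101001 = -3159
R = -3159 + 2872 = -287 = 11111011100001

-287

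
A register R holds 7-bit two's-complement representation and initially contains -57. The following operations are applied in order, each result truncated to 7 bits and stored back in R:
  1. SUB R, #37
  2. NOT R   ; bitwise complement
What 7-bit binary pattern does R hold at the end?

Start: R = -57 = 1000111.
R = -57 − 37 = -94; wraps to 34 = 0100010
R = NOT 0100010 = 1011101 = -35

1011101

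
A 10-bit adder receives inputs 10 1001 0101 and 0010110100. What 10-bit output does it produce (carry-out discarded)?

1101001001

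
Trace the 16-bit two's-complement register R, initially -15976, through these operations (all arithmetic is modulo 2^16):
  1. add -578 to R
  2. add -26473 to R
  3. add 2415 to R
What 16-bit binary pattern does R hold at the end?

Start: R = -15976 = 1100000110011000.
R = -15976 + (-578) = -16554 = 1011111101010110
R = -16554 + (-26473) = -43027; wraps to 22509 = 0101011111101101
R = 22509 + 2415 = 24924 = 0110000101011100

0110000101011100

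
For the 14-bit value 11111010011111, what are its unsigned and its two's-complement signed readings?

unsigned = 16031, signed = -353

Unsigned: 11111010011111 = 16031.
Signed: MSB=1 → 16031 − 16384 = -353.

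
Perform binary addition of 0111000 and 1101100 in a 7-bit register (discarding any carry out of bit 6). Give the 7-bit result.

0100100

  0111000
+ 1101100
= 0100100  (discard carry-out 1)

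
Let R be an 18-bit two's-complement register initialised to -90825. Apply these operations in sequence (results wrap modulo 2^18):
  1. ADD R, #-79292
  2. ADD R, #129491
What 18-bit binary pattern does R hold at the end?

110110000101001110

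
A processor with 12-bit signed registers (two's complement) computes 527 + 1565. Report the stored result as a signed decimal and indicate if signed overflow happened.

527 → 001000001111
1565 → 011000011101
  001000001111
+ 011000011101
= 100000101100
Result 100000101100: MSB = 1 → 2092 − 4096 = -2004.
Both addends are non-negative but the stored result is negative: signed overflow. The true value 527 + 1565 = 2092 lies outside [-2048, 2047].

-2004; overflow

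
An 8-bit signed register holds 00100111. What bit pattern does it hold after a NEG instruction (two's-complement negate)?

11011001

Invert: 11011000. Add 1: 11011001.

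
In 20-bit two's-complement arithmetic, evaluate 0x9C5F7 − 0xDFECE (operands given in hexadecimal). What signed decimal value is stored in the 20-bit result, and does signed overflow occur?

-276695; no overflow

0x9C5F7 = 10011100010111110111 = -408073 (signed)
0xDFECE = 11011111111011001110 = -131378 (signed)
Subtract via negate-and-add: invert 11011111111011001110 + 1 = 00100000000100110010 (i.e. 131378).
  10011100010111110111
+ 00100000000100110010
= 10111100011100101001
Result 10111100011100101001: MSB = 1 → 771881 − 1048576 = -276695.
Addends (after negating the subtrahend) have opposite signs, so signed overflow cannot occur.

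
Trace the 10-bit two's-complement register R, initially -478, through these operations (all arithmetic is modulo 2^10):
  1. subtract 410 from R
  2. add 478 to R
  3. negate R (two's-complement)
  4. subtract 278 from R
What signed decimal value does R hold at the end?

Start: R = -478 = 1000100010.
R = -478 − 410 = -888; wraps to 136 = 0010001000
R = 136 + 478 = 614; wraps to -410 = 1001100110
R = −(-410) = 410 = 0110011010
R = 410 − 278 = 132 = 0010000100

132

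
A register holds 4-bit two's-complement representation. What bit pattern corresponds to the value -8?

|-8| = 8 = 1000 in 4 bits.
Invert the bits: 0111. Add 1: 1000.

1000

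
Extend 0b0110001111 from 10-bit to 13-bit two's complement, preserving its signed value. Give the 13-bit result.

MSB of 0110001111 is 0; replicate it into the new high bits.
000|0110001111 → 0000110001111 (still 399).

0000110001111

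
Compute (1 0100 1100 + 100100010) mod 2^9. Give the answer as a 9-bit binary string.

001101110

  101001100
+ 100100010
= 001101110  (discard carry-out 1)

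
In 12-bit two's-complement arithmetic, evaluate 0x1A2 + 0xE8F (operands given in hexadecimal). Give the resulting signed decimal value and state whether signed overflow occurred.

0x1A2 = 000110100010 = 418 (signed)
0xE8F = 111010001111 = -369 (signed)
  000110100010
+ 111010001111
= 000000110001  (discard carry-out 1)
Result 000000110001: MSB = 0 → value 49.
Addends have opposite signs, so signed overflow cannot occur.

49; no overflow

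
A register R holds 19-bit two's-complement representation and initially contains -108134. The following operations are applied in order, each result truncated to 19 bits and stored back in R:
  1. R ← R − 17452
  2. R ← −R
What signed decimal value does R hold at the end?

Start: R = -108134 = 1100101100110011010.
R = -108134 − 17452 = -125586 = 1100001010101101110
R = −(-125586) = 125586 = 0011110101010010010

125586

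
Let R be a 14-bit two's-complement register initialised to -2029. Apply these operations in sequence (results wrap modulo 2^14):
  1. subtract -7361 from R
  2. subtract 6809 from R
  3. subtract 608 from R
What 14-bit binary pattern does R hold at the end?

11011111011011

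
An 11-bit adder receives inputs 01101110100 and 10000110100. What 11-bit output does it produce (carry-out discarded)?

11110101000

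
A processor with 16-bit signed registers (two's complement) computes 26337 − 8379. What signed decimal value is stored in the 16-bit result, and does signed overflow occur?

26337 → 0110011011100001
8379 → 0010000010111011
Subtract via negate-and-add: invert 0010000010111011 + 1 = 1101111101000101 (i.e. -8379).
  0110011011100001
+ 1101111101000101
= 0100011000100110  (discard carry-out 1)
Result 0100011000100110: MSB = 0 → value 17958.
Addends (after negating the subtrahend) have opposite signs, so signed overflow cannot occur.

17958; no overflow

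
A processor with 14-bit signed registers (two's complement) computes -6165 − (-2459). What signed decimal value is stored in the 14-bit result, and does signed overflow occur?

-3706; no overflow

-6165 → 10011111101011
-2459 → 11011001100101
Subtract via negate-and-add: invert 11011001100101 + 1 = 00100110011011 (i.e. 2459).
  10011111101011
+ 00100110011011
= 11000110000110
Result 11000110000110: MSB = 1 → 12678 − 16384 = -3706.
Addends (after negating the subtrahend) have opposite signs, so signed overflow cannot occur.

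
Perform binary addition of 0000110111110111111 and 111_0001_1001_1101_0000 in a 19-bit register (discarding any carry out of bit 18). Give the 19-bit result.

1111000100110001111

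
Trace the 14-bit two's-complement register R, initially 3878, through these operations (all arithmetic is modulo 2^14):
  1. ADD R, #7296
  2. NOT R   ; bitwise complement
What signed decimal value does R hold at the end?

Start: R = 3878 = 00111100100110.
R = 3878 + 7296 = 11174; wraps to -5210 = 10101110100110
R = NOT 10101110100110 = 01010001011001 = 5209

5209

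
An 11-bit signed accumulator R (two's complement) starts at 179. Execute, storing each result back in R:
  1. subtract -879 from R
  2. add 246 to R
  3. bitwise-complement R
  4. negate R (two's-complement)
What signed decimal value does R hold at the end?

-743

Start: R = 179 = 00010110011.
R = 179 − (-879) = 1058; wraps to -990 = 10000100010
R = -990 + 246 = -744 = 10100011000
R = NOT 10100011000 = 01011100111 = 743
R = −(743) = -743 = 10100011001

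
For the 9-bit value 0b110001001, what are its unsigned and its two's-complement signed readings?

unsigned = 393, signed = -119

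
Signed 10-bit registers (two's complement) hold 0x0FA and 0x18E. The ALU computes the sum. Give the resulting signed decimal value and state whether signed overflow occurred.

-376; overflow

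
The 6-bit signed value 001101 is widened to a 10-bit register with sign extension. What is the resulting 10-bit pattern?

0000001101

MSB of 001101 is 0; replicate it into the new high bits.
0000|001101 → 0000001101 (still 13).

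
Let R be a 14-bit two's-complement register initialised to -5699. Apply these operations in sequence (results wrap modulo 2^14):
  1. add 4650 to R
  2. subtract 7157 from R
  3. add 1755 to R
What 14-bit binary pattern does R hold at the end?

10011011001101

Start: R = -5699 = 10100110111101.
R = -5699 + 4650 = -1049 = 11101111100111
R = -1049 − 7157 = -8206; wraps to 8178 = 01111111110010
R = 8178 + 1755 = 9933; wraps to -6451 = 10011011001101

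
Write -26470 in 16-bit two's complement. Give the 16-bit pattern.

1001100010011010

|-26470| = 26470 = 0110011101100110 in 16 bits.
Invert the bits: 1001100010011001. Add 1: 1001100010011010.
Check: 1001100010011010 reads as 39066 − 65536 = -26470.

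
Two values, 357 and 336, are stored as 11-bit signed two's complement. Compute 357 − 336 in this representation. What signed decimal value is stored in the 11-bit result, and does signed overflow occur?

357 → 00101100101
336 → 00101010000
Subtract via negate-and-add: invert 00101010000 + 1 = 11010110000 (i.e. -336).
  00101100101
+ 11010110000
= 00000010101  (discard carry-out 1)
Result 00000010101: MSB = 0 → value 21.
Addends (after negating the subtrahend) have opposite signs, so signed overflow cannot occur.

21; no overflow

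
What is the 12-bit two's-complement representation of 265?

000100001001

265 is non-negative, so write it directly in 12 bits: 000100001001.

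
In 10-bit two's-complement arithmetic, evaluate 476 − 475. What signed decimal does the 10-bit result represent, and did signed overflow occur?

1; no overflow

476 → 0111011100
475 → 0111011011
Subtract via negate-and-add: invert 0111011011 + 1 = 1000100101 (i.e. -475).
  0111011100
+ 1000100101
= 0000000001  (discard carry-out 1)
Result 0000000001: MSB = 0 → value 1.
Addends (after negating the subtrahend) have opposite signs, so signed overflow cannot occur.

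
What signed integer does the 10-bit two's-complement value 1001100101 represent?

MSB is 1, so the value is negative.
Invert: 0110011010. Add 1: 0110011011 = 411. So the value is −411.

-411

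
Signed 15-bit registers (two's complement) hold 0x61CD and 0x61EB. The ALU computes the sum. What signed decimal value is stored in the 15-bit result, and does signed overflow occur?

-15432; no overflow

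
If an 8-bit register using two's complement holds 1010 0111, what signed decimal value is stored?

MSB is 1, so the value is negative.
Invert: 01011000. Add 1: 01011001 = 89. So the value is −89.

-89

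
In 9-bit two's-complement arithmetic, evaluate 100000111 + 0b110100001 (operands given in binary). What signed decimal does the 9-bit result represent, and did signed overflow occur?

100000111 = -249 (signed)
0b110100001 → 110100001 = -95 (signed)
  100000111
+ 110100001
= 010101000  (discard carry-out 1)
Result 010101000: MSB = 0 → value 168.
Both addends are negative but the stored result is non-negative: signed overflow. The true value -249 + (-95) = -344 lies outside [-256, 255].

168; overflow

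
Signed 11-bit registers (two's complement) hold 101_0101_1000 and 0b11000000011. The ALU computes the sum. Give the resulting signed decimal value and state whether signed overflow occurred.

859; overflow

101_0101_1000 → 10101011000 = -680 (signed)
0b11000000011 → 11000000011 = -509 (signed)
  10101011000
+ 11000000011
= 01101011011  (discard carry-out 1)
Result 01101011011: MSB = 0 → value 859.
Both addends are negative but the stored result is non-negative: signed overflow. The true value -680 + (-509) = -1189 lies outside [-1024, 1023].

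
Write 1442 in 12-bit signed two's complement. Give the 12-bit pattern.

010110100010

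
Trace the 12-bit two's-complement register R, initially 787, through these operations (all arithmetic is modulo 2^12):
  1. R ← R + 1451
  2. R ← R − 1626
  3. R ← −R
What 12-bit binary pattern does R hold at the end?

110110011100

Start: R = 787 = 001100010011.
R = 787 + 1451 = 2238; wraps to -1858 = 100010111110
R = -1858 − 1626 = -3484; wraps to 612 = 001001100100
R = −(612) = -612 = 110110011100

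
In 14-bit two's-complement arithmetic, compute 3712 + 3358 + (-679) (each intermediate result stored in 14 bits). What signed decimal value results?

3712 + 3358 = 7070 (01101110011110)
7070 + (-679) = 6391 (01100011110111)

6391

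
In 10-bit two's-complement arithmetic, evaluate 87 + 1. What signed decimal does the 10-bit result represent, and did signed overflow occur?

88; no overflow

87 → 0001010111
1 → 0000000001
  0001010111
+ 0000000001
= 0001011000
Result 0001011000: MSB = 0 → value 88.
Both addends are non-negative and so is the stored result: no signed overflow.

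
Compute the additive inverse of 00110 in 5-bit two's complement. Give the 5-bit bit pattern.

11010

Invert: 11001. Add 1: 11010.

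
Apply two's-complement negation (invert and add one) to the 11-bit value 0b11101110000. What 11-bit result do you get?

00010010000

Invert: 00010001111. Add 1: 00010010000.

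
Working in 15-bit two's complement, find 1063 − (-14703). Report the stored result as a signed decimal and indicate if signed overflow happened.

1063 → 000010000100111
-14703 → 100011010010001
Subtract via negate-and-add: invert 100011010010001 + 1 = 011100101101111 (i.e. 14703).
  000010000100111
+ 011100101101111
= 011110110010110
Result 011110110010110: MSB = 0 → value 15766.
Both addends (after negating the subtrahend) are non-negative and so is the stored result: no signed overflow.

15766; no overflow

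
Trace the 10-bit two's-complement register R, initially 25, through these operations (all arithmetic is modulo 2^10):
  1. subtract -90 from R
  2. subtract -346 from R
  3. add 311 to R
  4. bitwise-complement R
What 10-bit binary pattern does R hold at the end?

Start: R = 25 = 0000011001.
R = 25 − (-90) = 115 = 0001110011
R = 115 − (-346) = 461 = 0111001101
R = 461 + 311 = 772; wraps to -252 = 1100000100
R = NOT 1100000100 = 0011111011 = 251

0011111011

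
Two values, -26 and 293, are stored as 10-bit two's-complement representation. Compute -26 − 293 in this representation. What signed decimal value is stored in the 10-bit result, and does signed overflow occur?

-26 → 1111100110
293 → 0100100101
Subtract via negate-and-add: invert 0100100101 + 1 = 1011011011 (i.e. -293).
  1111100110
+ 1011011011
= 1011000001  (discard carry-out 1)
Result 1011000001: MSB = 1 → 705 − 1024 = -319.
Both addends (after negating the subtrahend) are negative and so is the stored result: no signed overflow.

-319; no overflow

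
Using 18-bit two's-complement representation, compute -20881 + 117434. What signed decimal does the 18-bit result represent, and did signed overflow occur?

-20881 → 111010111001101111
117434 → 011100101010111010
  111010111001101111
+ 011100101010111010
= 010111100100101001  (discard carry-out 1)
Result 010111100100101001: MSB = 0 → value 96553.
Addends have opposite signs, so signed overflow cannot occur.

96553; no overflow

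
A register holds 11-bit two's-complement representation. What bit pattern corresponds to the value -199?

11100111001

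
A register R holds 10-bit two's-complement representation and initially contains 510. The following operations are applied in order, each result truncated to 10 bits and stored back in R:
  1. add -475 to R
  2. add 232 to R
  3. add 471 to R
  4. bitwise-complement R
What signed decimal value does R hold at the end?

285

Start: R = 510 = 0111111110.
R = 510 + (-475) = 35 = 0000100011
R = 35 + 232 = 267 = 0100001011
R = 267 + 471 = 738; wraps to -286 = 1011100010
R = NOT 1011100010 = 0100011101 = 285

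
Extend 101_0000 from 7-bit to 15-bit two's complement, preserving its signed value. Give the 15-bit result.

111111111010000

MSB of 1010000 is 1; replicate it into the new high bits.
11111111|1010000 → 111111111010000 (still -48).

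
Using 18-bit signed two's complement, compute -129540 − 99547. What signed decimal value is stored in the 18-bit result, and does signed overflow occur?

-129540 → 100000010111111100
99547 → 011000010011011011
Subtract via negate-and-add: invert 011000010011011011 + 1 = 100111101100100101 (i.e. -99547).
  100000010111111100
+ 100111101100100101
= 001000000100100001  (discard carry-out 1)
Result 001000000100100001: MSB = 0 → value 33057.
Both addends (after negating the subtrahend) are negative but the stored result is non-negative: signed overflow. The true value -129540 − 99547 = -229087 lies outside [-131072, 131071].

33057; overflow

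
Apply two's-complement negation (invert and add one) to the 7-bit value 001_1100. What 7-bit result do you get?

1100100

Invert: 1100011. Add 1: 1100100.
Check: 0011100 = 28, 1100100 = -28.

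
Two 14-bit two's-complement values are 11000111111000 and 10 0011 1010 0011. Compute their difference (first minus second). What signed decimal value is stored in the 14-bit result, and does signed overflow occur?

11000111111000 = -3592 (signed)
10 0011 1010 0011 → 10001110100011 = -7261 (signed)
Subtract via negate-and-add: invert 10001110100011 + 1 = 01110001011101 (i.e. 7261).
  11000111111000
+ 01110001011101
= 00111001010101  (discard carry-out 1)
Result 00111001010101: MSB = 0 → value 3669.
Addends (after negating the subtrahend) have opposite signs, so signed overflow cannot occur.

3669; no overflow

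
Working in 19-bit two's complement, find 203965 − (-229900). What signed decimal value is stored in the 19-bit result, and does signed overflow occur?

203965 → 0110001110010111101
-229900 → 1000111110111110100
Subtract via negate-and-add: invert 1000111110111110100 + 1 = 0111000001000001100 (i.e. 229900).
  0110001110010111101
+ 0111000001000001100
= 1101001111011001001
Result 1101001111011001001: MSB = 1 → 433865 − 524288 = -90423.
Both addends (after negating the subtrahend) are non-negative but the stored result is negative: signed overflow. The true value 203965 − (-229900) = 433865 lies outside [-262144, 262143].

-90423; overflow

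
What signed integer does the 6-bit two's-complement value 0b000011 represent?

3

MSB is 0, so the value is non-negative: 000011 = 3.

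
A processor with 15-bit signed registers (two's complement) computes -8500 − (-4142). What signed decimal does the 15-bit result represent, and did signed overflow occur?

-8500 → 101111011001100
-4142 → 110111111010010
Subtract via negate-and-add: invert 110111111010010 + 1 = 001000000101110 (i.e. 4142).
  101111011001100
+ 001000000101110
= 110111011111010
Result 110111011111010: MSB = 1 → 28410 − 32768 = -4358.
Addends (after negating the subtrahend) have opposite signs, so signed overflow cannot occur.

-4358; no overflow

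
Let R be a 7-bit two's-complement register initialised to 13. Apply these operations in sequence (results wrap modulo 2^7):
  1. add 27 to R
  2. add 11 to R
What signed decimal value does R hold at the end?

Start: R = 13 = 0001101.
R = 13 + 27 = 40 = 0101000
R = 40 + 11 = 51 = 0110011

51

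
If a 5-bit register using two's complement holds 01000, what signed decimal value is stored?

8

MSB is 0, so the value is non-negative: 01000 = 8.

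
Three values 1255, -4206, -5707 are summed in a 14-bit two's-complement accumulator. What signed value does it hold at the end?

1255 + (-4206) = -2951 (11010001111001)
-2951 + (-5707) = -8658 → wraps to 7726 (01111000101110)

7726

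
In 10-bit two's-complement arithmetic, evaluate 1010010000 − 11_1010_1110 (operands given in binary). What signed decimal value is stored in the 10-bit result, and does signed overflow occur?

1010010000 = -368 (signed)
11_1010_1110 → 1110101110 = -82 (signed)
Subtract via negate-and-add: invert 1110101110 + 1 = 0001010010 (i.e. 82).
  1010010000
+ 0001010010
= 1011100010
Result 1011100010: MSB = 1 → 738 − 1024 = -286.
Addends (after negating the subtrahend) have opposite signs, so signed overflow cannot occur.

-286; no overflow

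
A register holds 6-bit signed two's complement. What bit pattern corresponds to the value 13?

001101

13 is non-negative, so write it directly in 6 bits: 001101.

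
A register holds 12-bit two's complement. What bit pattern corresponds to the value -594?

110110101110

|-594| = 594 = 001001010010 in 12 bits.
Invert the bits: 110110101101. Add 1: 110110101110.
Check: 110110101110 reads as 3502 − 4096 = -594.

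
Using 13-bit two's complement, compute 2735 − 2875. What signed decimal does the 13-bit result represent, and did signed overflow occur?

-140; no overflow

2735 → 0101010101111
2875 → 0101100111011
Subtract via negate-and-add: invert 0101100111011 + 1 = 1010011000101 (i.e. -2875).
  0101010101111
+ 1010011000101
= 1111101110100
Result 1111101110100: MSB = 1 → 8052 − 8192 = -140.
Addends (after negating the subtrahend) have opposite signs, so signed overflow cannot occur.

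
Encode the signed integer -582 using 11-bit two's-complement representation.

10110111010

|-582| = 582 = 01001000110 in 11 bits.
Invert the bits: 10110111001. Add 1: 10110111010.
Check: 10110111010 reads as 1466 − 2048 = -582.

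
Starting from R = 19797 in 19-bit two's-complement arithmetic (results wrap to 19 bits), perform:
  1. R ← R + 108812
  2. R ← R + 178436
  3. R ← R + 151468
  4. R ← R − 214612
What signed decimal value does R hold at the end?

Start: R = 19797 = 0000100110101010101.
R = 19797 + 108812 = 128609 = 0011111011001100001
R = 128609 + 178436 = 307045; wraps to -217243 = 1001010111101100101
R = -217243 + 151468 = -65775 = 1101111111100010001
R = -65775 − 214612 = -280387; wraps to 243901 = 0111011100010111101

243901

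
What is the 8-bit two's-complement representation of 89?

01011001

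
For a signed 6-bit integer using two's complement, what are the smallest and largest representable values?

Minimum: −2^5 = -32.
Maximum: 2^5 − 1 = 31.

min = -32, max = 31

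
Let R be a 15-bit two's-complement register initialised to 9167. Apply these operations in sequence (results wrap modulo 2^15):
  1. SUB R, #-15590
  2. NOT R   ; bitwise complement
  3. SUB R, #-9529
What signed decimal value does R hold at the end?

-15229

Start: R = 9167 = 010001111001111.
R = 9167 − (-15590) = 24757; wraps to -8011 = 110000010110101
R = NOT 110000010110101 = 001111101001010 = 8010
R = 8010 − (-9529) = 17539; wraps to -15229 = 100010010000011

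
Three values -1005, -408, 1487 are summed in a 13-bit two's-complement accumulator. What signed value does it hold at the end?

74

-1005 + (-408) = -1413 (1101001111011)
-1413 + 1487 = 74 (0000001001010)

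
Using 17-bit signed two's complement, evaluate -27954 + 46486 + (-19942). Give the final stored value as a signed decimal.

-1410

-27954 + 46486 = 18532 (00100100001100100)
18532 + (-19942) = -1410 (11111101001111110)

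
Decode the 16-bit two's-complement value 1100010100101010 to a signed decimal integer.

-15062

MSB is 1, so the value is negative.
Unsigned reading: 50474. Subtract 2^16 = 65536: 50474 − 65536 = -15062.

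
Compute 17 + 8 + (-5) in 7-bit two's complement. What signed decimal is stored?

20

17 + 8 = 25 (0011001)
25 + (-5) = 20 (0010100)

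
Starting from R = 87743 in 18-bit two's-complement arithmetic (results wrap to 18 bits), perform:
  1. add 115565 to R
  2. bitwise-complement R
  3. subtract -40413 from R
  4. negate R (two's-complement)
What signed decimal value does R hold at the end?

Start: R = 87743 = 010101011010111111.
R = 87743 + 115565 = 203308; wraps to -58836 = 110001101000101100
R = NOT 110001101000101100 = 001110010111010011 = 58835
R = 58835 − (-40413) = 99248 = 011000001110110000
R = −(99248) = -99248 = 100111110001010000

-99248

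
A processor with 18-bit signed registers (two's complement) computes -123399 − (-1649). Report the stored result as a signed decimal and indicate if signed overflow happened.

-121750; no overflow

-123399 → 100001110111111001
-1649 → 111111100110001111
Subtract via negate-and-add: invert 111111100110001111 + 1 = 000000011001110001 (i.e. 1649).
  100001110111111001
+ 000000011001110001
= 100010010001101010
Result 100010010001101010: MSB = 1 → 140394 − 262144 = -121750.
Addends (after negating the subtrahend) have opposite signs, so signed overflow cannot occur.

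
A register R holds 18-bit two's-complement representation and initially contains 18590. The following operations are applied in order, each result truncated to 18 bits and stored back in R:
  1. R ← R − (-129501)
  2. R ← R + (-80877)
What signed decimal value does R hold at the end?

Start: R = 18590 = 000100100010011110.
R = 18590 − (-129501) = 148091; wraps to -114053 = 100100001001111011
R = -114053 + (-80877) = -194930; wraps to 67214 = 010000011010001110

67214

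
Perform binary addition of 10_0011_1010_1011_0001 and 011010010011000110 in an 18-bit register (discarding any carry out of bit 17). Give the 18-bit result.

  100011101010110001
+ 011010010011000110
= 111101111101110111

111101111101110111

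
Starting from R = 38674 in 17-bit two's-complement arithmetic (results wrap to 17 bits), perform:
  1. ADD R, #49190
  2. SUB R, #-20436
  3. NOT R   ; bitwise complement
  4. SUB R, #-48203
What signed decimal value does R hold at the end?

Start: R = 38674 = 01001011100010010.
R = 38674 + 49190 = 87864; wraps to -43208 = 10101011100111000
R = -43208 − (-20436) = -22772 = 11010011100001100
R = NOT 11010011100001100 = 00101100011110011 = 22771
R = 22771 − (-48203) = 70974; wraps to -60098 = 10001010100111110

-60098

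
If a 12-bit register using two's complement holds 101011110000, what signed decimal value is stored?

MSB is 1, so the value is negative.
Unsigned reading: 2800. Subtract 2^12 = 4096: 2800 − 4096 = -1296.

-1296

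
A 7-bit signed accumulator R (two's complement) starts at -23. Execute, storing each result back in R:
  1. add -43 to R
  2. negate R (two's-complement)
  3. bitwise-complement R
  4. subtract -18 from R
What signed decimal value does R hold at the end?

-49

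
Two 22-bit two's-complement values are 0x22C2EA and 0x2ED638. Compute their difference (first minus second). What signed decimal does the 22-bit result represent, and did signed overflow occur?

0x22C2EA = 1000101100001011101010 = -1916182 (signed)
0x2ED638 = 1011101101011000111000 = -1124808 (signed)
Subtract via negate-and-add: invert 1011101101011000111000 + 1 = 0100010010100111001000 (i.e. 1124808).
  1000101100001011101010
+ 0100010010100111001000
= 1100111110110010110010
Result 1100111110110010110010: MSB = 1 → 3402930 − 4194304 = -791374.
Addends (after negating the subtrahend) have opposite signs, so signed overflow cannot occur.

-791374; no overflow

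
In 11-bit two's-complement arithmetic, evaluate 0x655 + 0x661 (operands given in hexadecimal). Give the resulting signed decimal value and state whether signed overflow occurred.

-842; no overflow

0x655 = 11001010101 = -427 (signed)
0x661 = 11001100001 = -415 (signed)
  11001010101
+ 11001100001
= 10010110110  (discard carry-out 1)
Result 10010110110: MSB = 1 → 1206 − 2048 = -842.
Both addends are negative and so is the stored result: no signed overflow.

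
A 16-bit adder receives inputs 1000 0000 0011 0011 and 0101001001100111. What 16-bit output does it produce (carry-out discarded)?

1101001010011010

  1000000000110011
+ 0101001001100111
= 1101001010011010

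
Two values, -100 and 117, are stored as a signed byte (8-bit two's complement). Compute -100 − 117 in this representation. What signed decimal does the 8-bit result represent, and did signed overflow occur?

-100 → 10011100
117 → 01110101
Subtract via negate-and-add: invert 01110101 + 1 = 10001011 (i.e. -117).
  10011100
+ 10001011
= 00100111  (discard carry-out 1)
Result 00100111: MSB = 0 → value 39.
Both addends (after negating the subtrahend) are negative but the stored result is non-negative: signed overflow. The true value -100 − 117 = -217 lies outside [-128, 127].

39; overflow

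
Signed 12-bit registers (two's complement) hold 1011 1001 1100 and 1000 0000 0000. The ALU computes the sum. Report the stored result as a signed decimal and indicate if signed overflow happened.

1011 1001 1100 → 101110011100 = -1124 (signed)
1000 0000 0000 → 100000000000 = -2048 (signed)
  101110011100
+ 100000000000
= 001110011100  (discard carry-out 1)
Result 001110011100: MSB = 0 → value 924.
Both addends are negative but the stored result is non-negative: signed overflow. The true value -1124 + (-2048) = -3172 lies outside [-2048, 2047].

924; overflow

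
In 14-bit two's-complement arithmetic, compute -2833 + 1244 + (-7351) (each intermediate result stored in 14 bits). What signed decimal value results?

7444

-2833 + 1244 = -1589 (11100111001011)
-1589 + (-7351) = -8940 → wraps to 7444 (01110100010100)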